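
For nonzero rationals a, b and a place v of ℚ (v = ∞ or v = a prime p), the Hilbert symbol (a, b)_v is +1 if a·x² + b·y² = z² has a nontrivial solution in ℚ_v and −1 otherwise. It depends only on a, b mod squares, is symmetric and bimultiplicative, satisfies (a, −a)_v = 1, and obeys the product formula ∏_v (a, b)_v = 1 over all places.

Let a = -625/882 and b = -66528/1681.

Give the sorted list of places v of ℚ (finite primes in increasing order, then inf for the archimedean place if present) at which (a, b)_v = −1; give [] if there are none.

Mod squares: a ≡ -2, b ≡ -462. Check v ∈ {∞, 2, 3, 5, 7, 11, 41}.
v=3: a=3^-2·(≡1), b=3^3·(≡2) mod 3; (1|3)=+1, (2|3)=-1; (−1)^{-2·3·1}·(+1)^3·(-1)^-2 = +1.
v=41: a=41^0·(≡21), b=41^-2·(≡15) mod 41; (21|41)=+1, (15|41)=-1; (−1)^{0·-2·20}·(+1)^-2·(-1)^0 = +1.
v=∞: -2 < 0 and -462 < 0  ⇒  (a,b)_∞ = -1.
v=5: a=5^4·(≡2), b=5^0·(≡2) mod 5; (2|5)=-1, (2|5)=-1; (−1)^{4·0·2}·(-1)^0·(-1)^4 = +1.
v=7: a=7^-2·(≡3), b=7^1·(≡2) mod 7; (3|7)=-1, (2|7)=+1; (−1)^{-2·1·3}·(-1)^1·(+1)^-2 = -1.
v=11: a=11^0·(≡1), b=11^1·(≡10) mod 11; (1|11)=+1, (10|11)=-1; (−1)^{0·1·5}·(+1)^1·(-1)^0 = +1.
v=2: v_2(a)=-1, v_2(b)=5; units ≡ 7, 1 (mod 8); ε·ε+αω+βω = 1·0+-1·0+5·0 ≡ 0  ⇒  (a,b)_2 = +1.
(-2, -462 / ℚ) ramifies at {7, ∞}: a division algebra.

[7, inf]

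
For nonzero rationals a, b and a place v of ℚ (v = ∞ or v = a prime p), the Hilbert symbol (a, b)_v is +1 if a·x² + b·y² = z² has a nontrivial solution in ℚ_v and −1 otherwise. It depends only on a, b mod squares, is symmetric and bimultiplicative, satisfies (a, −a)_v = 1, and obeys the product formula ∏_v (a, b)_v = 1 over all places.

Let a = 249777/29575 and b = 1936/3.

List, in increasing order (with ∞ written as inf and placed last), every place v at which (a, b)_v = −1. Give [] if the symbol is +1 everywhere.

[2, 7]

Mod squares: a ≡ 231, b ≡ 3. Check v ∈ {∞, 2, 3, 5, 7, 11, 13, 29}.
v=29: a=29^2·(≡16), b=29^0·(≡17) mod 29; (16|29)=+1, (17|29)=-1; (−1)^{2·0·14}·(+1)^0·(-1)^2 = +1.
v=2: v_2(a)=0, v_2(b)=4; units ≡ 7, 3 (mod 8); ε·ε+αω+βω = 1·1+0·1+4·0 ≡ 1  ⇒  (a,b)_2 = -1.
v=5: a=5^-2·(≡4), b=5^0·(≡2) mod 5; (4|5)=+1, (2|5)=-1; (−1)^{-2·0·2}·(+1)^0·(-1)^-2 = +1.
v=3: a=3^3·(≡2), b=3^-1·(≡1) mod 3; (2|3)=-1, (1|3)=+1; (−1)^{3·-1·1}·(-1)^-1·(+1)^3 = +1.
v=11: a=11^1·(≡2), b=11^2·(≡9) mod 11; (2|11)=-1, (9|11)=+1; (−1)^{1·2·5}·(-1)^2·(+1)^1 = +1.
v=∞: 231 > 0 and 3 > 0  ⇒  (a,b)_∞ = +1.
v=13: a=13^-2·(≡10), b=13^0·(≡4) mod 13; (10|13)=+1, (4|13)=+1; (−1)^{-2·0·6}·(+1)^0·(+1)^-2 = +1.
v=7: a=7^-1·(≡6), b=7^0·(≡6) mod 7; (6|7)=-1, (6|7)=-1; (−1)^{-1·0·3}·(-1)^0·(-1)^-1 = -1.
Ram(231, 3) = {2, 7}; no ℚ_2-point on the conic.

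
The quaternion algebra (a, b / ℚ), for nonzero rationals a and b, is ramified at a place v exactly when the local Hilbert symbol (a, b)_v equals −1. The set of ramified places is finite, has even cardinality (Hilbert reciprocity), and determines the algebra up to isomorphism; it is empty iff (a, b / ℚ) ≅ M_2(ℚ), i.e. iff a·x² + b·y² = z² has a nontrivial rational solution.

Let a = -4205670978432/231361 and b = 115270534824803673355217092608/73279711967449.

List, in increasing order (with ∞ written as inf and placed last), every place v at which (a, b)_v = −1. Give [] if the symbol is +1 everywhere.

(a, b) ≡ (-30702, 133) mod (ℚ^×)²; places V = {2, 3, 7, 11, 13, 17, 19, 37, 43, ∞}.
(a,b)_17: α=1, u≡2; β=2, v≡14 (mod 17); (2|17)=+1, (14|17)=-1; sign (−1)^0·+1^2·-1^1 = -1.
(a,b)_3: α=1, u≡2; β=2, v≡1 (mod 3); (2|3)=-1, (1|3)=+1; sign (−1)^0·-1^2·+1^1 = +1.
(a,b)_∞: sgn(-30702)=−, sgn(133)=+, so +1.
(a,b)_43: α=1, u≡17; β=2, v≡35 (mod 43); (17|43)=+1, (35|43)=+1; sign (−1)^0·+1^2·+1^1 = +1.
(a,b)_19: α=2, u≡12; β=5, v≡11 (mod 19); (12|19)=-1, (11|19)=+1; sign (−1)^0·-1^5·+1^2 = -1.
(a,b)_37: α=-2, u≡2; β=-6, v≡20 (mod 37); (2|37)=-1, (20|37)=-1; sign (−1)^0·-1^-6·-1^-2 = +1.
(a,b)_7: α=3, u≡6; β=9, v≡3 (mod 7); (6|7)=-1, (3|7)=-1; sign (−1)^1·-1^9·-1^3 = -1.
(a,b)_11: α=2, u≡10; β=4, v≡1 (mod 11); (10|11)=-1, (1|11)=+1; sign (−1)^0·-1^4·+1^2 = +1.
(a,b)_13: α=-2, u≡3; β=-4, v≡9 (mod 13); (3|13)=+1, (9|13)=+1; sign (−1)^0·+1^-4·+1^-2 = +1.
(a,b)_2: α=7, β=14; u≡1, v≡5 (mod 8); ε(u)ε(v)=0·0, αω(v)=7·1, βω(u)=14·0; sum ≡ 1  ⇒  -1.
|Ram(-30702, 133)| = 4, even; anisotropic at {2, 7, 17, 19}.

[2, 7, 17, 19]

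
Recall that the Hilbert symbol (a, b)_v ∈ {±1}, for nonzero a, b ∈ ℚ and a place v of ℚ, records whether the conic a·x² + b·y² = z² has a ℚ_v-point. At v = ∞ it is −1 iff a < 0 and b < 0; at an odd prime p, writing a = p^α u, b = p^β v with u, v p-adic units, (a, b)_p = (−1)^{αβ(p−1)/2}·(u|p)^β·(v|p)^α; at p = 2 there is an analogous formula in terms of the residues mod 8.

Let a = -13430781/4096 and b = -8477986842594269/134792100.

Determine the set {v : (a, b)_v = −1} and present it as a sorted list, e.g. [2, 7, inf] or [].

(a, b) ≡ (-2821, -29) mod (ℚ^×)²; places V = {2, 3, 5, 7, 11, 13, 19, 23, 29, 31, 43, ∞}.
(a,b)_13: α=1, u≡12; β=2, v≡10 (mod 13); (12|13)=+1, (10|13)=+1; sign (−1)^0·+1^2·+1^1 = +1.
(a,b)_∞: sgn(-2821)=−, sgn(-29)=−, so -1.
(a,b)_2: α=-12, β=-2; u≡3, v≡3 (mod 8); ε(u)ε(v)=1·1, αω(v)=-12·1, βω(u)=-2·1; sum ≡ 1  ⇒  -1.
(a,b)_31: α=1, u≡9; β=2, v≡8 (mod 31); (9|31)=+1, (8|31)=+1; sign (−1)^0·+1^2·+1^1 = +1.
(a,b)_3: α=2, u≡2; β=-6, v≡1 (mod 3); (2|3)=-1, (1|3)=+1; sign (−1)^0·-1^-6·+1^2 = +1.
(a,b)_11: α=0, u≡8; β=2, v≡4 (mod 11); (8|11)=-1, (4|11)=+1; sign (−1)^0·-1^2·+1^0 = +1.
(a,b)_43: α=0, u≡1; β=-2, v≡24 (mod 43); (1|43)=+1, (24|43)=+1; sign (−1)^0·+1^-2·+1^0 = +1.
(a,b)_5: α=0, u≡4; β=-2, v≡4 (mod 5); (4|5)=+1, (4|5)=+1; sign (−1)^0·+1^-2·+1^0 = +1.
(a,b)_7: α=1, u≡3; β=2, v≡6 (mod 7); (3|7)=-1, (6|7)=-1; sign (−1)^0·-1^2·-1^1 = -1.
(a,b)_29: α=0, u≡15; β=3, v≡28 (mod 29); (15|29)=-1, (28|29)=+1; sign (−1)^0·-1^3·+1^0 = -1.
(a,b)_19: α=0, u≡10; β=2, v≡17 (mod 19); (10|19)=-1, (17|19)=+1; sign (−1)^0·-1^2·+1^0 = +1.
(a,b)_23: α=2, u≡13; β=0, v≡21 (mod 23); (13|23)=+1, (21|23)=-1; sign (−1)^0·+1^0·-1^2 = +1.
|Ram(-2821, -29)| = 4, even; anisotropic at {2, 7, 29, ∞}.

[2, 7, 29, inf]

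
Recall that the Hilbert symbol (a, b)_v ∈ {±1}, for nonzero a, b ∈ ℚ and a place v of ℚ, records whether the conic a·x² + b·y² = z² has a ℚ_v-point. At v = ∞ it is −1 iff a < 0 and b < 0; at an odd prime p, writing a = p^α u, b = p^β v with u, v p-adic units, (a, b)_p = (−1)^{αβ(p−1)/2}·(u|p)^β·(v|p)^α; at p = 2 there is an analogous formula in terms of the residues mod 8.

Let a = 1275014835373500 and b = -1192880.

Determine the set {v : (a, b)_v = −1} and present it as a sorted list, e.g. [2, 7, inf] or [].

Mod squares: a ≡ 5735, b ≡ -74555. Check v ∈ {∞, 2, 3, 5, 13, 31, 37}.
v=5: a=5^3·(≡3), b=5^1·(≡4) mod 5; (3|5)=-1, (4|5)=+1; (−1)^{3·1·2}·(-1)^1·(+1)^3 = -1.
v=13: a=13^4·(≡11), b=13^1·(≡7) mod 13; (11|13)=-1, (7|13)=-1; (−1)^{4·1·6}·(-1)^1·(-1)^4 = -1.
v=31: a=31^3·(≡3), b=31^1·(≡22) mod 31; (3|31)=-1, (22|31)=-1; (−1)^{3·1·15}·(-1)^1·(-1)^3 = -1.
v=2: v_2(a)=2, v_2(b)=4; units ≡ 7, 5 (mod 8); ε·ε+αω+βω = 1·0+2·1+4·0 ≡ 0  ⇒  (a,b)_2 = +1.
v=∞: 5735 > 0 and -74555 < 0  ⇒  (a,b)_∞ = +1.
v=3: a=3^4·(≡2), b=3^0·(≡1) mod 3; (2|3)=-1, (1|3)=+1; (−1)^{4·0·1}·(-1)^0·(+1)^4 = +1.
v=37: a=37^1·(≡11), b=37^1·(≡24) mod 37; (11|37)=+1, (24|37)=-1; (−1)^{1·1·18}·(+1)^1·(-1)^1 = -1.
(5735, -74555 / ℚ) ramifies at {5, 13, 31, 37}: a division algebra.

[5, 13, 31, 37]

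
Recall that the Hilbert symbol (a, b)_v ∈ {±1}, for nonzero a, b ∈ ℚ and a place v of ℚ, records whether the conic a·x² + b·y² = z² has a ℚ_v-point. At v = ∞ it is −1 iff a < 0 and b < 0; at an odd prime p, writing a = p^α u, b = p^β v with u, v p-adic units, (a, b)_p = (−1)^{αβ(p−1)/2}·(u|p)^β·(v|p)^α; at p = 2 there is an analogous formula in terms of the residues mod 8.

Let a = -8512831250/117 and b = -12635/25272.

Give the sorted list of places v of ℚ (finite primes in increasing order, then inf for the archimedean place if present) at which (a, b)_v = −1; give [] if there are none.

[2, 5, 13, inf]

Mod squares: a ≡ -10010, b ≡ -2730. Check v ∈ {∞, 2, 3, 5, 7, 11, 13, 19}.
v=3: a=3^-2·(≡1), b=3^-5·(≡2) mod 3; (1|3)=+1, (2|3)=-1; (−1)^{-2·-5·1}·(+1)^-5·(-1)^-2 = +1.
v=19: a=19^2·(≡10), b=19^2·(≡11) mod 19; (10|19)=-1, (11|19)=+1; (−1)^{2·2·9}·(-1)^2·(+1)^2 = +1.
v=5: a=5^5·(≡2), b=5^1·(≡4) mod 5; (2|5)=-1, (4|5)=+1; (−1)^{5·1·2}·(-1)^1·(+1)^5 = -1.
v=∞: -10010 < 0 and -2730 < 0  ⇒  (a,b)_∞ = -1.
v=2: v_2(a)=1, v_2(b)=-3; units ≡ 3, 3 (mod 8); ε·ε+αω+βω = 1·1+1·1+-3·1 ≡ 1  ⇒  (a,b)_2 = -1.
v=13: a=13^-1·(≡10), b=13^-1·(≡2) mod 13; (10|13)=+1, (2|13)=-1; (−1)^{-1·-1·6}·(+1)^-1·(-1)^-1 = -1.
v=11: a=11^1·(≡9), b=11^0·(≡3) mod 11; (9|11)=+1, (3|11)=+1; (−1)^{1·0·5}·(+1)^0·(+1)^1 = +1.
v=7: a=7^3·(≡6), b=7^1·(≡4) mod 7; (6|7)=-1, (4|7)=+1; (−1)^{3·1·3}·(-1)^1·(+1)^3 = +1.
(-10010, -2730 / ℚ) ramifies at {2, 5, 13, ∞}: a division algebra.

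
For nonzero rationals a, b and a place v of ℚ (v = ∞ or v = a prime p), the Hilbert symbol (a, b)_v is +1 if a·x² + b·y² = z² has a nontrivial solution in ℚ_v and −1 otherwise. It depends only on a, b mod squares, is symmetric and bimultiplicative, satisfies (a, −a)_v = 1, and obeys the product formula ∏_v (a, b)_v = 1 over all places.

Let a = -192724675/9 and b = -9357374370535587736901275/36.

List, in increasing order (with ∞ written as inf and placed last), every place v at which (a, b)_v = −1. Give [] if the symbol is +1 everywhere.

[11, 13, 47, inf]

Mod squares: a ≡ -7708987, b ≡ -6298242379. Check v ∈ {∞, 2, 3, 5, 11, 13, 19, 31, 37, 43, 47}.
v=∞: -7708987 < 0 and -6298242379 < 0  ⇒  (a,b)_∞ = -1.
v=43: a=43^0·(≡23), b=43^1·(≡3) mod 43; (23|43)=+1, (3|43)=-1; (−1)^{0·1·21}·(+1)^1·(-1)^0 = +1.
v=31: a=31^1·(≡7), b=31^3·(≡24) mod 31; (7|31)=+1, (24|31)=-1; (−1)^{1·3·15}·(+1)^3·(-1)^1 = +1.
v=3: a=3^-2·(≡2), b=3^-2·(≡2) mod 3; (2|3)=-1, (2|3)=-1; (−1)^{-2·-2·1}·(-1)^-2·(-1)^-2 = +1.
v=19: a=19^0·(≡17), b=19^1·(≡6) mod 19; (17|19)=+1, (6|19)=+1; (−1)^{0·1·9}·(+1)^1·(+1)^0 = +1.
v=2: v_2(a)=0, v_2(b)=-2; units ≡ 5, 5 (mod 8); ε·ε+αω+βω = 0·0+0·1+-2·1 ≡ 0  ⇒  (a,b)_2 = +1.
v=37: a=37^1·(≡30), b=37^3·(≡27) mod 37; (30|37)=+1, (27|37)=+1; (−1)^{1·3·18}·(+1)^3·(+1)^1 = +1.
v=11: a=11^1·(≡5), b=11^3·(≡5) mod 11; (5|11)=+1, (5|11)=+1; (−1)^{1·3·5}·(+1)^3·(+1)^1 = -1.
v=5: a=5^2·(≡2), b=5^2·(≡4) mod 5; (2|5)=-1, (4|5)=+1; (−1)^{2·2·2}·(-1)^2·(+1)^2 = +1.
v=13: a=13^1·(≡12), b=13^3·(≡8) mod 13; (12|13)=+1, (8|13)=-1; (−1)^{1·3·6}·(+1)^3·(-1)^1 = -1.
v=47: a=47^1·(≡25), b=47^3·(≡18) mod 47; (25|47)=+1, (18|47)=+1; (−1)^{1·3·23}·(+1)^3·(+1)^1 = -1.
Ram(-7708987, -6298242379) = {11, 13, 47, ∞}; no ℚ_11-point on the conic.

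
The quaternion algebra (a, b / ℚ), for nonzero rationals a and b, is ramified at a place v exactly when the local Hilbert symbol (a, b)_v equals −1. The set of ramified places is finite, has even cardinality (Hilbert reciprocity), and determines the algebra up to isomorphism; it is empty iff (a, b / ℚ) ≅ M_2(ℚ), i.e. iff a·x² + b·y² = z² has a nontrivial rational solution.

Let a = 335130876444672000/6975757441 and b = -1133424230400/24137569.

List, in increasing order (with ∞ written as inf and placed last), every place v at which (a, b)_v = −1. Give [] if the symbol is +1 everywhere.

[2, 7]

(a, b) ≡ (55, -21) mod (ℚ^×)²; places V = {2, 3, 5, 7, 11, 17, ∞}.
(a,b)_17: α=-8, u≡1; β=-6, v≡1 (mod 17); (1|17)=+1, (1|17)=+1; sign (−1)^0·+1^-6·+1^-8 = +1.
(a,b)_5: α=3, u≡1; β=2, v≡1 (mod 5); (1|5)=+1, (1|5)=+1; sign (−1)^0·+1^2·+1^3 = +1.
(a,b)_3: α=4, u≡1; β=3, v≡2 (mod 3); (1|3)=+1, (2|3)=-1; sign (−1)^0·+1^3·-1^4 = +1.
(a,b)_7: α=2, u≡6; β=1, v≡1 (mod 7); (6|7)=-1, (1|7)=+1; sign (−1)^0·-1^1·+1^2 = -1.
(a,b)_11: α=5, u≡3; β=4, v≡5 (mod 11); (3|11)=+1, (5|11)=+1; sign (−1)^0·+1^4·+1^5 = +1.
(a,b)_∞: sgn(55)=+, sgn(-21)=−, so +1.
(a,b)_2: α=22, β=14; u≡7, v≡3 (mod 8); ε(u)ε(v)=1·1, αω(v)=22·1, βω(u)=14·0; sum ≡ 1  ⇒  -1.
Ram(55, -21) = {2, 7}; no ℚ_2-point on the conic.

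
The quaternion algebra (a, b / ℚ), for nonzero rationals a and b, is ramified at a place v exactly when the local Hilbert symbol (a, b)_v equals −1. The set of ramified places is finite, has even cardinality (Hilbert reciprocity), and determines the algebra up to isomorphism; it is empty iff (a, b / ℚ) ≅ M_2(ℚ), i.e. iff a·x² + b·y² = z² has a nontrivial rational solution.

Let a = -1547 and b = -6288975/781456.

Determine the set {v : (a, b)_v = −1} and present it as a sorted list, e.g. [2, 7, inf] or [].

[17, inf]

(a, b) ≡ (-1547, -231) mod (ℚ^×)²; places V = {2, 3, 5, 7, 11, 13, 17, ∞}.
(a,b)_17: α=1, u≡11; β=-2, v≡5 (mod 17); (11|17)=-1, (5|17)=-1; sign (−1)^0·-1^-2·-1^1 = -1.
(a,b)_13: α=1, u≡11; β=-2, v≡1 (mod 13); (11|13)=-1, (1|13)=+1; sign (−1)^0·-1^-2·+1^1 = +1.
(a,b)_∞: sgn(-1547)=−, sgn(-231)=−, so -1.
(a,b)_2: α=0, β=-4; u≡5, v≡1 (mod 8); ε(u)ε(v)=0·0, αω(v)=0·0, βω(u)=-4·1; sum ≡ 0  ⇒  +1.
(a,b)_7: α=1, u≡3; β=1, v≡1 (mod 7); (3|7)=-1, (1|7)=+1; sign (−1)^1·-1^1·+1^1 = +1.
(a,b)_5: α=0, u≡3; β=2, v≡1 (mod 5); (3|5)=-1, (1|5)=+1; sign (−1)^0·-1^2·+1^0 = +1.
(a,b)_11: α=0, u≡4; β=3, v≡1 (mod 11); (4|11)=+1, (1|11)=+1; sign (−1)^0·+1^3·+1^0 = +1.
(a,b)_3: α=0, u≡1; β=3, v≡1 (mod 3); (1|3)=+1, (1|3)=+1; sign (−1)^0·+1^3·+1^0 = +1.
(-1547, -231 / ℚ) ramifies at {17, ∞}: a division algebra.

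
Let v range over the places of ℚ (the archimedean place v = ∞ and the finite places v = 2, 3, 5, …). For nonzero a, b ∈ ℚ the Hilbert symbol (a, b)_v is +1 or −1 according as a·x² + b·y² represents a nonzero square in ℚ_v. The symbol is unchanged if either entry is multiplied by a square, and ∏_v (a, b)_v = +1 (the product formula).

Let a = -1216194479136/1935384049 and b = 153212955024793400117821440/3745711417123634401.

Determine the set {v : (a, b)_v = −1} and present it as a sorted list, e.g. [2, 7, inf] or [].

[]

Mod squares: a ≡ -546, b ≡ 2310. Check v ∈ {∞, 2, 3, 5, 7, 11, 13, 19, 23, 29, 37, 41, 43}.
v=11: a=11^0·(≡9), b=11^1·(≡9) mod 11; (9|11)=+1, (9|11)=+1; (−1)^{0·1·5}·(+1)^1·(+1)^0 = +1.
v=29: a=29^-2·(≡9), b=29^-4·(≡12) mod 29; (9|29)=+1, (12|29)=-1; (−1)^{-2·-4·14}·(+1)^-4·(-1)^-2 = +1.
v=7: a=7^1·(≡6), b=7^3·(≡4) mod 7; (6|7)=-1, (4|7)=+1; (−1)^{1·3·3}·(-1)^3·(+1)^1 = +1.
v=3: a=3^7·(≡1), b=3^11·(≡2) mod 3; (1|3)=+1, (2|3)=-1; (−1)^{7·11·1}·(+1)^11·(-1)^7 = +1.
v=19: a=19^2·(≡7), b=19^0·(≡11) mod 19; (7|19)=+1, (11|19)=+1; (−1)^{2·0·9}·(+1)^0·(+1)^2 = +1.
v=13: a=13^1·(≡9), b=13^2·(≡1) mod 13; (9|13)=+1, (1|13)=+1; (−1)^{1·2·6}·(+1)^2·(+1)^1 = +1.
v=∞: -546 < 0 and 2310 > 0  ⇒  (a,b)_∞ = +1.
v=23: a=23^2·(≡8), b=23^4·(≡20) mod 23; (8|23)=+1, (20|23)=-1; (−1)^{2·4·11}·(+1)^4·(-1)^2 = +1.
v=41: a=41^-2·(≡26), b=41^-4·(≡30) mod 41; (26|41)=-1, (30|41)=-1; (−1)^{-2·-4·20}·(-1)^-4·(-1)^-2 = +1.
v=43: a=43^0·(≡16), b=43^2·(≡25) mod 43; (16|43)=+1, (25|43)=+1; (−1)^{0·2·21}·(+1)^2·(+1)^0 = +1.
v=5: a=5^0·(≡1), b=5^1·(≡3) mod 5; (1|5)=+1, (3|5)=-1; (−1)^{0·1·2}·(+1)^1·(-1)^0 = +1.
v=2: v_2(a)=5, v_2(b)=19; units ≡ 7, 3 (mod 8); ε·ε+αω+βω = 1·1+5·1+19·0 ≡ 0  ⇒  (a,b)_2 = +1.
v=37: a=37^-2·(≡30), b=37^-4·(≡11) mod 37; (30|37)=+1, (11|37)=+1; (−1)^{-2·-4·18}·(+1)^-4·(+1)^-2 = +1.
Every local symbol is +1, so the conic -546·x² + 2310·y² = z² has ℚ_v-points for all v and hence a ℚ-point; (a, b / ℚ) ≅ M_2(ℚ).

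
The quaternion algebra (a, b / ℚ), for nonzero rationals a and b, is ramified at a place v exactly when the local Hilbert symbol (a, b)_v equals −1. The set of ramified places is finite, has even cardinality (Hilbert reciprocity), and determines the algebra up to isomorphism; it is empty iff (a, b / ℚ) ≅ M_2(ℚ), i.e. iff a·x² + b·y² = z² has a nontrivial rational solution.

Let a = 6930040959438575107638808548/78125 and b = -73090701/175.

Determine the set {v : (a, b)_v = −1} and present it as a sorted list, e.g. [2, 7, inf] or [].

[3, 5, 7, 19]

(a, b) ≡ (285, -196707) mod (ℚ^×)²; places V = {2, 3, 5, 7, 17, 19, 29, ∞}.
(a,b)_19: α=3, u≡8; β=1, v≡8 (mod 19); (8|19)=-1, (8|19)=-1; sign (−1)^1·-1^1·-1^3 = -1.
(a,b)_∞: sgn(285)=+, sgn(-196707)=−, so +1.
(a,b)_29: α=4, u≡1; β=1, v≡21 (mod 29); (1|29)=+1, (21|29)=-1; sign (−1)^0·+1^1·-1^4 = +1.
(a,b)_2: α=2, β=0; u≡5, v≡5 (mod 8); ε(u)ε(v)=0·0, αω(v)=2·1, βω(u)=0·1; sum ≡ 0  ⇒  +1.
(a,b)_5: α=-7, u≡3; β=-2, v≡2 (mod 5); (3|5)=-1, (2|5)=-1; sign (−1)^0·-1^-2·-1^-7 = -1.
(a,b)_17: α=10, u≡9; β=3, v≡3 (mod 17); (9|17)=+1, (3|17)=-1; sign (−1)^0·+1^3·-1^10 = +1.
(a,b)_3: α=11, u≡2; β=3, v≡2 (mod 3); (2|3)=-1, (2|3)=-1; sign (−1)^1·-1^3·-1^11 = -1.
(a,b)_7: α=0, u≡5; β=-1, v≡4 (mod 7); (5|7)=-1, (4|7)=+1; sign (−1)^0·-1^-1·+1^0 = -1.
(285, -196707 / ℚ) ramifies at {3, 5, 7, 19}: a division algebra.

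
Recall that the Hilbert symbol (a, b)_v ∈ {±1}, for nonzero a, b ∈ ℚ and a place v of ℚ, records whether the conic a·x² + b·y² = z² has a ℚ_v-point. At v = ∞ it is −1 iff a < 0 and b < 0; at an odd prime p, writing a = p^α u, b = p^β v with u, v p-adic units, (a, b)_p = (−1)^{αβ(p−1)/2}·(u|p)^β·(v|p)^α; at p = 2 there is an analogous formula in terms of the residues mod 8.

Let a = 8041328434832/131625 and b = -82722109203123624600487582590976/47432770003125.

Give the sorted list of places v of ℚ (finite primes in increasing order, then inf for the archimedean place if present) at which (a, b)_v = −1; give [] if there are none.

Mod squares: a ≡ 1105, b ≡ -770. Check v ∈ {∞, 2, 3, 5, 7, 11, 13, 17, 29}.
v=17: a=17^1·(≡10), b=17^2·(≡5) mod 17; (10|17)=-1, (5|17)=-1; (−1)^{1·2·8}·(-1)^2·(-1)^1 = -1.
v=29: a=29^2·(≡14), b=29^6·(≡25) mod 29; (14|29)=-1, (25|29)=+1; (−1)^{2·6·14}·(-1)^6·(+1)^2 = +1.
v=13: a=13^-1·(≡11), b=13^-4·(≡10) mod 13; (11|13)=-1, (10|13)=+1; (−1)^{-1·-4·6}·(-1)^-4·(+1)^-1 = +1.
v=7: a=7^4·(≡6), b=7^7·(≡4) mod 7; (6|7)=-1, (4|7)=+1; (−1)^{4·7·3}·(-1)^7·(+1)^4 = -1.
v=11: a=11^4·(≡1), b=11^11·(≡10) mod 11; (1|11)=+1, (10|11)=-1; (−1)^{4·11·5}·(+1)^11·(-1)^4 = +1.
v=∞: 1105 > 0 and -770 < 0  ⇒  (a,b)_∞ = +1.
v=2: v_2(a)=4, v_2(b)=11; units ≡ 1, 7 (mod 8); ε·ε+αω+βω = 0·1+4·0+11·0 ≡ 0  ⇒  (a,b)_2 = +1.
v=5: a=5^-3·(≡4), b=5^-5·(≡4) mod 5; (4|5)=+1, (4|5)=+1; (−1)^{-3·-5·2}·(+1)^-5·(+1)^-3 = +1.
v=3: a=3^-4·(≡1), b=3^-12·(≡1) mod 3; (1|3)=+1, (1|3)=+1; (−1)^{-4·-12·1}·(+1)^-12·(+1)^-4 = +1.
Ram(1105, -770) = {7, 17}; no ℚ_7-point on the conic.

[7, 17]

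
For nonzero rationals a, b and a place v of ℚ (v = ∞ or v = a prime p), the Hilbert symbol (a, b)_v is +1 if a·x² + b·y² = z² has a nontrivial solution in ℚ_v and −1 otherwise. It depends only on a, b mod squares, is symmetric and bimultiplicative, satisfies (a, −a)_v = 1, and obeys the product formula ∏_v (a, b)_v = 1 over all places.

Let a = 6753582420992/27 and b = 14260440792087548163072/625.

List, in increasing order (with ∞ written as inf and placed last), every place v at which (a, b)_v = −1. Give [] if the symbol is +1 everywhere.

Mod squares: a ≡ 309111, b ≡ 253. Check v ∈ {∞, 2, 3, 5, 11, 17, 19, 23, 29}.
v=23: a=23^2·(≡15), b=23^3·(≡17) mod 23; (15|23)=-1, (17|23)=-1; (−1)^{2·3·11}·(-1)^3·(-1)^2 = -1.
v=11: a=11^3·(≡10), b=11^5·(≡5) mod 11; (10|11)=-1, (5|11)=+1; (−1)^{3·5·5}·(-1)^5·(+1)^3 = +1.
v=2: v_2(a)=10, v_2(b)=10; units ≡ 7, 5 (mod 8); ε·ε+αω+βω = 1·0+10·1+10·0 ≡ 0  ⇒  (a,b)_2 = +1.
v=∞: 309111 > 0 and 253 > 0  ⇒  (a,b)_∞ = +1.
v=17: a=17^1·(≡11), b=17^2·(≡9) mod 17; (11|17)=-1, (9|17)=+1; (−1)^{1·2·8}·(-1)^2·(+1)^1 = +1.
v=5: a=5^0·(≡1), b=5^-4·(≡2) mod 5; (1|5)=+1, (2|5)=-1; (−1)^{0·-4·2}·(+1)^-4·(-1)^0 = +1.
v=29: a=29^1·(≡1), b=29^2·(≡26) mod 29; (1|29)=+1, (26|29)=-1; (−1)^{1·2·14}·(+1)^2·(-1)^1 = -1.
v=19: a=19^1·(≡4), b=19^2·(≡17) mod 19; (4|19)=+1, (17|19)=+1; (−1)^{1·2·9}·(+1)^2·(+1)^1 = +1.
v=3: a=3^-3·(≡2), b=3^4·(≡1) mod 3; (2|3)=-1, (1|3)=+1; (−1)^{-3·4·1}·(-1)^4·(+1)^-3 = +1.
(309111, 253 / ℚ) ramifies at {23, 29}: a division algebra.

[23, 29]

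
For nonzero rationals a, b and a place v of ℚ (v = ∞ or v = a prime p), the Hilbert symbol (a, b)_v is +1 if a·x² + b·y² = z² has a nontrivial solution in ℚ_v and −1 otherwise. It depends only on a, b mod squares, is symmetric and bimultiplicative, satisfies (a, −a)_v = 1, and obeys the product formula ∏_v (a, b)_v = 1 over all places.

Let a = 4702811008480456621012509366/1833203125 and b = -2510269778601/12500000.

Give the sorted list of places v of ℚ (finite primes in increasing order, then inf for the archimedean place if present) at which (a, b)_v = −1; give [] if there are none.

(a, b) ≡ (397358, -24242) mod (ℚ^×)²; places V = {2, 3, 5, 13, 17, 19, 23, 29, 31, 41, ∞}.
(a,b)_13: α=-1, u≡12; β=2, v≡1 (mod 13); (12|13)=+1, (1|13)=+1; sign (−1)^0·+1^2·+1^-1 = +1.
(a,b)_23: α=4, u≡11; β=1, v≡1 (mod 23); (11|23)=-1, (1|23)=+1; sign (−1)^0·-1^1·+1^4 = -1.
(a,b)_29: α=1, u≡10; β=0, v≡18 (mod 29); (10|29)=-1, (18|29)=-1; sign (−1)^0·-1^0·-1^1 = -1.
(a,b)_3: α=6, u≡2; β=6, v≡1 (mod 3); (2|3)=-1, (1|3)=+1; sign (−1)^0·-1^6·+1^6 = +1.
(a,b)_31: α=5, u≡30; β=1, v≡26 (mod 31); (30|31)=-1, (26|31)=-1; sign (−1)^1·-1^1·-1^5 = -1.
(a,b)_∞: sgn(397358)=+, sgn(-24242)=−, so +1.
(a,b)_5: α=-8, u≡2; β=-8, v≡2 (mod 5); (2|5)=-1, (2|5)=-1; sign (−1)^0·-1^-8·-1^-8 = +1.
(a,b)_41: α=4, u≡6; β=2, v≡11 (mod 41); (6|41)=-1, (11|41)=-1; sign (−1)^0·-1^2·-1^4 = +1.
(a,b)_19: α=-2, u≡4; β=0, v≡10 (mod 19); (4|19)=+1, (10|19)=-1; sign (−1)^0·+1^0·-1^-2 = +1.
(a,b)_17: α=3, u≡2; β=1, v≡15 (mod 17); (2|17)=+1, (15|17)=+1; sign (−1)^0·+1^1·+1^3 = +1.
(a,b)_2: α=1, β=-5; u≡7, v≡7 (mod 8); ε(u)ε(v)=1·1, αω(v)=1·0, βω(u)=-5·0; sum ≡ 1  ⇒  -1.
|Ram(397358, -24242)| = 4, even; anisotropic at {2, 23, 29, 31}.

[2, 23, 29, 31]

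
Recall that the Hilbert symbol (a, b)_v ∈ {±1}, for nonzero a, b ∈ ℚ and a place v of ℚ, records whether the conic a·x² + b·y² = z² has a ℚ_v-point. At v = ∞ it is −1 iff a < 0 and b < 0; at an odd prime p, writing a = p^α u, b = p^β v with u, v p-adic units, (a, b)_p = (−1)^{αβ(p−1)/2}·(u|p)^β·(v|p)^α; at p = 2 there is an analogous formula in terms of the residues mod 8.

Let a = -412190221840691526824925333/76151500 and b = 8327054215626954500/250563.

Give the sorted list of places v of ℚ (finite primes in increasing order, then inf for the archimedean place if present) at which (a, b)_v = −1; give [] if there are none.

Mod squares: a ≡ -85998495, b ≡ 608235. Check v ∈ {∞, 2, 3, 5, 7, 11, 13, 17, 23, 29, 31, 41, 43, 47}.
v=13: a=13^2·(≡7), b=13^0·(≡4) mod 13; (7|13)=-1, (4|13)=+1; (−1)^{2·0·6}·(-1)^0·(+1)^2 = +1.
v=29: a=29^2·(≡14), b=29^2·(≡26) mod 29; (14|29)=-1, (26|29)=-1; (−1)^{2·2·14}·(-1)^2·(-1)^2 = +1.
v=43: a=43^1·(≡27), b=43^1·(≡24) mod 43; (27|43)=-1, (24|43)=+1; (−1)^{1·1·21}·(-1)^1·(+1)^1 = +1.
v=47: a=47^2·(≡27), b=47^0·(≡1) mod 47; (27|47)=+1, (1|47)=+1; (−1)^{2·0·23}·(+1)^0·(+1)^2 = +1.
v=11: a=11^3·(≡7), b=11^2·(≡9) mod 11; (7|11)=-1, (9|11)=+1; (−1)^{3·2·5}·(-1)^2·(+1)^3 = +1.
v=17: a=17^-3·(≡10), b=17^-4·(≡1) mod 17; (10|17)=-1, (1|17)=+1; (−1)^{-3·-4·8}·(-1)^-4·(+1)^-3 = +1.
v=5: a=5^-3·(≡1), b=5^3·(≡2) mod 5; (1|5)=+1, (2|5)=-1; (−1)^{-3·3·2}·(+1)^3·(-1)^-3 = -1.
v=23: a=23^1·(≡11), b=23^1·(≡2) mod 23; (11|23)=-1, (2|23)=+1; (−1)^{1·1·11}·(-1)^1·(+1)^1 = +1.
v=∞: -85998495 < 0 and 608235 > 0  ⇒  (a,b)_∞ = +1.
v=41: a=41^4·(≡24), b=41^3·(≡19) mod 41; (24|41)=-1, (19|41)=-1; (−1)^{4·3·20}·(-1)^3·(-1)^4 = -1.
v=31: a=31^-1·(≡20), b=31^0·(≡24) mod 31; (20|31)=+1, (24|31)=-1; (−1)^{-1·0·15}·(+1)^0·(-1)^-1 = -1.
v=2: v_2(a)=-2, v_2(b)=2; units ≡ 1, 3 (mod 8); ε·ε+αω+βω = 0·1+-2·1+2·0 ≡ 0  ⇒  (a,b)_2 = +1.
v=3: a=3^1·(≡2), b=3^-1·(≡2) mod 3; (2|3)=-1, (2|3)=-1; (−1)^{1·-1·1}·(-1)^-1·(-1)^1 = -1.
v=7: a=7^6·(≡5), b=7^4·(≡6) mod 7; (5|7)=-1, (6|7)=-1; (−1)^{6·4·3}·(-1)^4·(-1)^6 = +1.
Ram(-85998495, 608235) = {3, 5, 31, 41}; no ℚ_3-point on the conic.

[3, 5, 31, 41]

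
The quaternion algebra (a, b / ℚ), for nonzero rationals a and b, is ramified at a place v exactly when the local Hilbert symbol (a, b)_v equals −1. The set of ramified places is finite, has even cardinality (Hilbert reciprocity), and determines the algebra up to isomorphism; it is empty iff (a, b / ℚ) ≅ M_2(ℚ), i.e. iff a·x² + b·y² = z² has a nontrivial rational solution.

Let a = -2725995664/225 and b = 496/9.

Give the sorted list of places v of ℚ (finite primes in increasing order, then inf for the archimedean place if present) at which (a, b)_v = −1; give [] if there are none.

Mod squares: a ≡ -177289, b ≡ 31. Check v ∈ {∞, 2, 3, 5, 7, 19, 31, 43}.
v=31: a=31^3·(≡1), b=31^1·(≡19) mod 31; (1|31)=+1, (19|31)=+1; (−1)^{3·1·15}·(+1)^1·(+1)^3 = -1.
v=43: a=43^1·(≡34), b=43^0·(≡36) mod 43; (34|43)=-1, (36|43)=+1; (−1)^{1·0·21}·(-1)^0·(+1)^1 = +1.
v=∞: -177289 < 0 and 31 > 0  ⇒  (a,b)_∞ = +1.
v=3: a=3^-2·(≡2), b=3^-2·(≡1) mod 3; (2|3)=-1, (1|3)=+1; (−1)^{-2·-2·1}·(-1)^-2·(+1)^-2 = +1.
v=2: v_2(a)=4, v_2(b)=4; units ≡ 7, 7 (mod 8); ε·ε+αω+βω = 1·1+4·0+4·0 ≡ 1  ⇒  (a,b)_2 = -1.
v=19: a=19^1·(≡16), b=19^0·(≡15) mod 19; (16|19)=+1, (15|19)=-1; (−1)^{1·0·9}·(+1)^0·(-1)^1 = -1.
v=5: a=5^-2·(≡4), b=5^0·(≡4) mod 5; (4|5)=+1, (4|5)=+1; (−1)^{-2·0·2}·(+1)^0·(+1)^-2 = +1.
v=7: a=7^1·(≡3), b=7^0·(≡3) mod 7; (3|7)=-1, (3|7)=-1; (−1)^{1·0·3}·(-1)^0·(-1)^1 = -1.
|Ram(-177289, 31)| = 4, even; anisotropic at {2, 7, 19, 31}.

[2, 7, 19, 31]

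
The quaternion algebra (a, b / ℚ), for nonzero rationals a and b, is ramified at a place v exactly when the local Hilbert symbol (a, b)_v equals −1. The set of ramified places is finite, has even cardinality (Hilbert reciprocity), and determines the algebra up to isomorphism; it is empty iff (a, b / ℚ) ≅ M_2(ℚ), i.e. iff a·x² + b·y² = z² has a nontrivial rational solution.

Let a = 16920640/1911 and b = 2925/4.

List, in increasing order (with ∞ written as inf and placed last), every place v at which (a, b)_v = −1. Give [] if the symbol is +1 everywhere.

(a, b) ≡ (85215, 13) mod (ℚ^×)²; places V = {2, 3, 5, 7, 11, 13, 19, 23, ∞}.
(a,b)_11: α=2, u≡1; β=0, v≡8 (mod 11); (1|11)=+1, (8|11)=-1; sign (−1)^0·+1^0·-1^2 = +1.
(a,b)_∞: sgn(85215)=+, sgn(13)=+, so +1.
(a,b)_5: α=1, u≡3; β=2, v≡3 (mod 5); (3|5)=-1, (3|5)=-1; sign (−1)^0·-1^2·-1^1 = -1.
(a,b)_23: α=1, u≡1; β=0, v≡1 (mod 23); (1|23)=+1, (1|23)=+1; sign (−1)^0·+1^0·+1^1 = +1.
(a,b)_13: α=-1, u≡12; β=1, v≡1 (mod 13); (12|13)=+1, (1|13)=+1; sign (−1)^0·+1^1·+1^-1 = +1.
(a,b)_7: α=-2, u≡4; β=0, v≡5 (mod 7); (4|7)=+1, (5|7)=-1; sign (−1)^0·+1^0·-1^-2 = +1.
(a,b)_2: α=6, β=-2; u≡7, v≡5 (mod 8); ε(u)ε(v)=1·0, αω(v)=6·1, βω(u)=-2·0; sum ≡ 0  ⇒  +1.
(a,b)_19: α=1, u≡1; β=0, v≡14 (mod 19); (1|19)=+1, (14|19)=-1; sign (−1)^0·+1^0·-1^1 = -1.
(a,b)_3: α=-1, u≡1; β=2, v≡1 (mod 3); (1|3)=+1, (1|3)=+1; sign (−1)^0·+1^2·+1^-1 = +1.
Ram(85215, 13) = {5, 19}; no ℚ_5-point on the conic.

[5, 19]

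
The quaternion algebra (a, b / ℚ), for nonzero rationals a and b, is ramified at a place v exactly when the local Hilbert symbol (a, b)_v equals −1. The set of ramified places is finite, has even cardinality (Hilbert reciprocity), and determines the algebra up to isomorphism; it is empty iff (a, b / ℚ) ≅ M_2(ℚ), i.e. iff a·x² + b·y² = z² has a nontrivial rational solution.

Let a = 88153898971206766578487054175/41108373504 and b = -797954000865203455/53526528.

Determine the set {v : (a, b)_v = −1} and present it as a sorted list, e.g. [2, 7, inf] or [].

[2, 3, 5, 13]

Mod squares: a ≡ 147407, b ≡ -45885. Check v ∈ {∞, 2, 3, 5, 7, 11, 13, 17, 19, 23, 29}.
v=13: a=13^3·(≡1), b=13^2·(≡6) mod 13; (1|13)=+1, (6|13)=-1; (−1)^{3·2·6}·(+1)^2·(-1)^3 = -1.
v=23: a=23^5·(≡14), b=23^3·(≡6) mod 23; (14|23)=-1, (6|23)=+1; (−1)^{5·3·11}·(-1)^3·(+1)^5 = +1.
v=2: v_2(a)=-22, v_2(b)=-14; units ≡ 7, 3 (mod 8); ε·ε+αω+βω = 1·1+-22·1+-14·0 ≡ 1  ⇒  (a,b)_2 = -1.
v=17: a=17^3·(≡15), b=17^2·(≡4) mod 17; (15|17)=+1, (4|17)=+1; (−1)^{3·2·8}·(+1)^2·(+1)^3 = +1.
v=29: a=29^3·(≡8), b=29^2·(≡20) mod 29; (8|29)=-1, (20|29)=+1; (−1)^{3·2·14}·(-1)^2·(+1)^3 = +1.
v=3: a=3^-4·(≡2), b=3^-3·(≡2) mod 3; (2|3)=-1, (2|3)=-1; (−1)^{-4·-3·1}·(-1)^-3·(-1)^-4 = -1.
v=7: a=7^8·(≡4), b=7^5·(≡1) mod 7; (4|7)=+1, (1|7)=+1; (−1)^{8·5·3}·(+1)^5·(+1)^8 = +1.
v=∞: 147407 > 0 and -45885 < 0  ⇒  (a,b)_∞ = +1.
v=11: a=11^-2·(≡7), b=11^-2·(≡8) mod 11; (7|11)=-1, (8|11)=-1; (−1)^{-2·-2·5}·(-1)^-2·(-1)^-2 = +1.
v=5: a=5^2·(≡3), b=5^1·(≡3) mod 5; (3|5)=-1, (3|5)=-1; (−1)^{2·1·2}·(-1)^1·(-1)^2 = -1.
v=19: a=19^2·(≡5), b=19^1·(≡11) mod 19; (5|19)=+1, (11|19)=+1; (−1)^{2·1·9}·(+1)^1·(+1)^2 = +1.
(147407, -45885 / ℚ) ramifies at {2, 3, 5, 13}: a division algebra.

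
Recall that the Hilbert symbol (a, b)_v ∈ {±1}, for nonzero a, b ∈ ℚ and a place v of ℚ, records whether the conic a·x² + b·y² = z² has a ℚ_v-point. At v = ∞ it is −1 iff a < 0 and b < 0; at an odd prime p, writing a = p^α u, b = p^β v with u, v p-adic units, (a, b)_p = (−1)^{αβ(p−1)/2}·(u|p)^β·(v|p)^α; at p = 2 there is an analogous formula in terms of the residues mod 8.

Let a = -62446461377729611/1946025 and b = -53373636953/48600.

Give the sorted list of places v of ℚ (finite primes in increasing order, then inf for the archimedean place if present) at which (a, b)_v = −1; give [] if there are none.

Mod squares: a ≡ -19, b ≡ -789222. Check v ∈ {∞, 2, 3, 5, 7, 13, 19, 23, 31, 43}.
v=∞: -19 < 0 and -789222 < 0  ⇒  (a,b)_∞ = -1.
v=13: a=13^4·(≡2), b=13^2·(≡2) mod 13; (2|13)=-1, (2|13)=-1; (−1)^{4·2·6}·(-1)^2·(-1)^4 = +1.
v=19: a=19^1·(≡13), b=19^1·(≡8) mod 19; (13|19)=-1, (8|19)=-1; (−1)^{1·1·9}·(-1)^1·(-1)^1 = -1.
v=3: a=3^-4·(≡2), b=3^-5·(≡2) mod 3; (2|3)=-1, (2|3)=-1; (−1)^{-4·-5·1}·(-1)^-5·(-1)^-4 = -1.
v=31: a=31^-2·(≡29), b=31^0·(≡5) mod 31; (29|31)=-1, (5|31)=+1; (−1)^{-2·0·15}·(-1)^0·(+1)^-2 = +1.
v=7: a=7^6·(≡2), b=7^5·(≡3) mod 7; (2|7)=+1, (3|7)=-1; (−1)^{6·5·3}·(+1)^5·(-1)^6 = +1.
v=23: a=23^2·(≡6), b=23^1·(≡1) mod 23; (6|23)=+1, (1|23)=+1; (−1)^{2·1·11}·(+1)^1·(+1)^2 = +1.
v=5: a=5^-2·(≡4), b=5^-2·(≡3) mod 5; (4|5)=+1, (3|5)=-1; (−1)^{-2·-2·2}·(+1)^-2·(-1)^-2 = +1.
v=2: v_2(a)=0, v_2(b)=-3; units ≡ 5, 5 (mod 8); ε·ε+αω+βω = 0·0+0·1+-3·1 ≡ 1  ⇒  (a,b)_2 = -1.
v=43: a=43^2·(≡21), b=43^1·(≡39) mod 43; (21|43)=+1, (39|43)=-1; (−1)^{2·1·21}·(+1)^1·(-1)^2 = +1.
Ram(-19, -789222) = {2, 3, 19, ∞}; no ℚ_2-point on the conic.

[2, 3, 19, inf]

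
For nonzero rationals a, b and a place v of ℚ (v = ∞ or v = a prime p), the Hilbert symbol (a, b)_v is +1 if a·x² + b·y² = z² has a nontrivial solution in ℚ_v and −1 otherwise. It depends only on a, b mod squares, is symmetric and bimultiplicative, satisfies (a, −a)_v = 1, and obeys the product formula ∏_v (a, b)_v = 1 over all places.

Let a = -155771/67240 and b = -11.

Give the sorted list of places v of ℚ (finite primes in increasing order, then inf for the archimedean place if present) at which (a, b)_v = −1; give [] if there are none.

[2, inf]

Mod squares: a ≡ -110, b ≡ -11. Check v ∈ {∞, 2, 5, 7, 11, 17, 41}.
v=2: v_2(a)=-3, v_2(b)=0; units ≡ 1, 5 (mod 8); ε·ε+αω+βω = 0·0+-3·1+0·0 ≡ 1  ⇒  (a,b)_2 = -1.
v=7: a=7^2·(≡4), b=7^0·(≡3) mod 7; (4|7)=+1, (3|7)=-1; (−1)^{2·0·3}·(+1)^0·(-1)^2 = +1.
v=41: a=41^-2·(≡12), b=41^0·(≡30) mod 41; (12|41)=-1, (30|41)=-1; (−1)^{-2·0·20}·(-1)^0·(-1)^-2 = +1.
v=17: a=17^2·(≡1), b=17^0·(≡6) mod 17; (1|17)=+1, (6|17)=-1; (−1)^{2·0·8}·(+1)^0·(-1)^2 = +1.
v=∞: -110 < 0 and -11 < 0  ⇒  (a,b)_∞ = -1.
v=11: a=11^1·(≡5), b=11^1·(≡10) mod 11; (5|11)=+1, (10|11)=-1; (−1)^{1·1·5}·(+1)^1·(-1)^1 = +1.
v=5: a=5^-1·(≡3), b=5^0·(≡4) mod 5; (3|5)=-1, (4|5)=+1; (−1)^{-1·0·2}·(-1)^0·(+1)^-1 = +1.
Ram(-110, -11) = {2, ∞}; no ℚ_2-point on the conic.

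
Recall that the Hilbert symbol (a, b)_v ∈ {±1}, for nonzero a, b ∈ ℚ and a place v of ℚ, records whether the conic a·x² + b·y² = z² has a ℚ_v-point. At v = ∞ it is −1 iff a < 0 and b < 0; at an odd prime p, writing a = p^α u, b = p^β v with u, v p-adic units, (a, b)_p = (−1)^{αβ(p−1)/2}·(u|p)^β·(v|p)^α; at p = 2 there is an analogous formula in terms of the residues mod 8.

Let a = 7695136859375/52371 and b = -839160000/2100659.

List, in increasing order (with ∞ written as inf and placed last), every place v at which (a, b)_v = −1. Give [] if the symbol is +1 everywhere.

Mod squares: a ≡ 131461, b ≡ -2849. Check v ∈ {∞, 2, 3, 5, 7, 11, 17, 19, 23, 29, 37}.
v=∞: 131461 > 0 and -2849 < 0  ⇒  (a,b)_∞ = +1.
v=23: a=23^-2·(≡3), b=23^-2·(≡4) mod 23; (3|23)=+1, (4|23)=+1; (−1)^{-2·-2·11}·(+1)^-2·(+1)^-2 = +1.
v=37: a=37^1·(≡11), b=37^1·(≡30) mod 37; (11|37)=+1, (30|37)=+1; (−1)^{1·1·18}·(+1)^1·(+1)^1 = +1.
v=11: a=11^-1·(≡1), b=11^-1·(≡4) mod 11; (1|11)=+1, (4|11)=+1; (−1)^{-1·-1·5}·(+1)^-1·(+1)^-1 = -1.
v=19: a=19^1·(≡15), b=19^-2·(≡16) mod 19; (15|19)=-1, (16|19)=+1; (−1)^{1·-2·9}·(-1)^-2·(+1)^1 = +1.
v=2: v_2(a)=0, v_2(b)=6; units ≡ 5, 7 (mod 8); ε·ε+αω+βω = 0·1+0·0+6·1 ≡ 0  ⇒  (a,b)_2 = +1.
v=17: a=17^1·(≡15), b=17^0·(≡6) mod 17; (15|17)=+1, (6|17)=-1; (−1)^{1·0·8}·(+1)^0·(-1)^1 = -1.
v=5: a=5^6·(≡4), b=5^4·(≡1) mod 5; (4|5)=+1, (1|5)=+1; (−1)^{6·4·2}·(+1)^4·(+1)^6 = +1.
v=3: a=3^-2·(≡1), b=3^4·(≡1) mod 3; (1|3)=+1, (1|3)=+1; (−1)^{-2·4·1}·(+1)^4·(+1)^-2 = +1.
v=29: a=29^2·(≡4), b=29^0·(≡16) mod 29; (4|29)=+1, (16|29)=+1; (−1)^{2·0·14}·(+1)^0·(+1)^2 = +1.
v=7: a=7^2·(≡4), b=7^1·(≡5) mod 7; (4|7)=+1, (5|7)=-1; (−1)^{2·1·3}·(+1)^1·(-1)^2 = +1.
|Ram(131461, -2849)| = 2, even; anisotropic at {11, 17}.

[11, 17]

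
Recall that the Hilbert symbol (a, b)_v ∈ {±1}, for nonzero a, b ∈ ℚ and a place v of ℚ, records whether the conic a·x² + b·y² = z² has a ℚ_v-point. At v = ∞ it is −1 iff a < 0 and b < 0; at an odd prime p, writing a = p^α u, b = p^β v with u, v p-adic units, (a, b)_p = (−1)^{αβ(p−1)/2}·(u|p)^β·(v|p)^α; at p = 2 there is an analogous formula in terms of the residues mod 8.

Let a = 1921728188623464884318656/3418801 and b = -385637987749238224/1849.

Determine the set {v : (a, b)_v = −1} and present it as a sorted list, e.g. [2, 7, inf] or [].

(a, b) ≡ (198679, -2821) mod (ℚ^×)²; places V = {2, 7, 11, 13, 17, 19, 29, 31, 43, ∞}.
(a,b)_17: α=3, u≡8; β=2, v≡15 (mod 17); (8|17)=+1, (15|17)=+1; sign (−1)^0·+1^2·+1^3 = +1.
(a,b)_11: α=4, u≡6; β=4, v≡8 (mod 11); (6|11)=-1, (8|11)=-1; sign (−1)^0·-1^4·-1^4 = +1.
(a,b)_13: α=1, u≡5; β=1, v≡4 (mod 13); (5|13)=-1, (4|13)=+1; sign (−1)^0·-1^1·+1^1 = -1.
(a,b)_31: α=1, u≡26; β=1, v≡4 (mod 31); (26|31)=-1, (4|31)=+1; sign (−1)^1·-1^1·+1^1 = +1.
(a,b)_43: α=-4, u≡7; β=-2, v≡35 (mod 43); (7|43)=-1, (35|43)=+1; sign (−1)^0·-1^-2·+1^-4 = +1.
(a,b)_29: α=3, u≡4; β=2, v≡21 (mod 29); (4|29)=+1, (21|29)=-1; sign (−1)^0·+1^2·-1^3 = -1.
(a,b)_7: α=6, u≡6; β=5, v≡6 (mod 7); (6|7)=-1, (6|7)=-1; sign (−1)^0·-1^5·-1^6 = -1.
(a,b)_2: α=6, β=4; u≡7, v≡3 (mod 8); ε(u)ε(v)=1·1, αω(v)=6·1, βω(u)=4·0; sum ≡ 1  ⇒  -1.
(a,b)_∞: sgn(198679)=+, sgn(-2821)=−, so +1.
(a,b)_19: α=2, u≡2; β=0, v≡14 (mod 19); (2|19)=-1, (14|19)=-1; sign (−1)^0·-1^0·-1^2 = +1.
(198679, -2821 / ℚ) ramifies at {2, 7, 13, 29}: a division algebra.

[2, 7, 13, 29]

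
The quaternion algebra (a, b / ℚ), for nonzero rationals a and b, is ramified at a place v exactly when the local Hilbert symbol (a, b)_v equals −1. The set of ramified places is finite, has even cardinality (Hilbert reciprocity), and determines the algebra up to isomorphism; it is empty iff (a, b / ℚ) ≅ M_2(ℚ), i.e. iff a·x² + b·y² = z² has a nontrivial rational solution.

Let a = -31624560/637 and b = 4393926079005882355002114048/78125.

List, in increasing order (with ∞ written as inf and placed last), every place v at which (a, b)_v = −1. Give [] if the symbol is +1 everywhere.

[5, 13]

Mod squares: a ≡ -195, b ≡ 385. Check v ∈ {∞, 2, 3, 5, 7, 11, 13, 29}.
v=7: a=7^-2·(≡2), b=7^1·(≡3) mod 7; (2|7)=+1, (3|7)=-1; (−1)^{-2·1·3}·(+1)^1·(-1)^-2 = +1.
v=3: a=3^3·(≡1), b=3^10·(≡1) mod 3; (1|3)=+1, (1|3)=+1; (−1)^{3·10·1}·(+1)^10·(+1)^3 = +1.
v=11: a=11^4·(≡4), b=11^11·(≡8) mod 11; (4|11)=+1, (8|11)=-1; (−1)^{4·11·5}·(+1)^11·(-1)^4 = +1.
v=29: a=29^0·(≡2), b=29^2·(≡14) mod 29; (2|29)=-1, (14|29)=-1; (−1)^{0·2·14}·(-1)^2·(-1)^0 = +1.
v=5: a=5^1·(≡4), b=5^-7·(≡3) mod 5; (4|5)=+1, (3|5)=-1; (−1)^{1·-7·2}·(+1)^-7·(-1)^1 = -1.
v=∞: -195 < 0 and 385 > 0  ⇒  (a,b)_∞ = +1.
v=13: a=13^-1·(≡2), b=13^2·(≡11) mod 13; (2|13)=-1, (11|13)=-1; (−1)^{-1·2·6}·(-1)^2·(-1)^-1 = -1.
v=2: v_2(a)=4, v_2(b)=18; units ≡ 5, 1 (mod 8); ε·ε+αω+βω = 0·0+4·0+18·1 ≡ 0  ⇒  (a,b)_2 = +1.
(-195, 385 / ℚ) ramifies at {5, 13}: a division algebra.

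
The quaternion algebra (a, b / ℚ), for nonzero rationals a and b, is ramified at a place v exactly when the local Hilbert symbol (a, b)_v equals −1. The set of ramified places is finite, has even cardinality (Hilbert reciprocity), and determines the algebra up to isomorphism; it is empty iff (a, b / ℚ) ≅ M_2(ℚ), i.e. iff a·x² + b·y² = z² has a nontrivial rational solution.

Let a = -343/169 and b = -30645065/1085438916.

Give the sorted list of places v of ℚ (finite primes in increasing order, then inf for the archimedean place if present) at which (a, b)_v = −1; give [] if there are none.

(a, b) ≡ (-7, -185) mod (ℚ^×)²; places V = {2, 3, 5, 7, 11, 13, 17, 19, 37, ∞}.
(a,b)_3: α=0, u≡2; β=-2, v≡1 (mod 3); (2|3)=-1, (1|3)=+1; sign (−1)^0·-1^-2·+1^0 = +1.
(a,b)_5: α=0, u≡3; β=1, v≡2 (mod 5); (3|5)=-1, (2|5)=-1; sign (−1)^0·-1^1·-1^0 = -1.
(a,b)_37: α=0, u≡33; β=3, v≡29 (mod 37); (33|37)=+1, (29|37)=-1; sign (−1)^0·+1^3·-1^0 = +1.
(a,b)_∞: sgn(-7)=−, sgn(-185)=−, so -1.
(a,b)_13: α=-2, u≡8; β=0, v≡10 (mod 13); (8|13)=-1, (10|13)=+1; sign (−1)^0·-1^0·+1^-2 = +1.
(a,b)_2: α=0, β=-2; u≡1, v≡7 (mod 8); ε(u)ε(v)=0·1, αω(v)=0·0, βω(u)=-2·0; sum ≡ 0  ⇒  +1.
(a,b)_19: α=0, u≡10; β=-2, v≡9 (mod 19); (10|19)=-1, (9|19)=+1; sign (−1)^0·-1^-2·+1^0 = +1.
(a,b)_7: α=3, u≡6; β=0, v≡2 (mod 7); (6|7)=-1, (2|7)=+1; sign (−1)^0·-1^0·+1^3 = +1.
(a,b)_11: α=0, u≡5; β=2, v≡10 (mod 11); (5|11)=+1, (10|11)=-1; sign (−1)^0·+1^2·-1^0 = +1.
(a,b)_17: α=0, u≡3; β=-4, v≡13 (mod 17); (3|17)=-1, (13|17)=+1; sign (−1)^0·-1^-4·+1^0 = +1.
|Ram(-7, -185)| = 2, even; anisotropic at {5, ∞}.

[5, inf]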